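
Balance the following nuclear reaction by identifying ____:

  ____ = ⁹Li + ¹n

Conserve mass number: A = 9 + 1, so A = 10.
Conserve atomic number: Z = 3 + 0, so Z = 3.
Z = 3 is lithium, so the species is ¹⁰Li.

Li-10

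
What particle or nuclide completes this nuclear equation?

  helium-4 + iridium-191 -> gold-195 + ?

gamma ray

Conserve mass number: 4 + 191 = 195 + A, so A = 0.
Conserve atomic number: 2 + 77 = 79 + Z, so Z = 0.
A = 0 and Z = 0 is γ — a gamma ray.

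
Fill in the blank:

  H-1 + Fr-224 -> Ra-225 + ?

Conserve mass number: 1 + 224 = 225 + A, so A = 0.
Conserve atomic number: 1 + 87 = 88 + Z, so Z = 0.
A = 0 and Z = 0 is γ — a gamma ray.

gamma ray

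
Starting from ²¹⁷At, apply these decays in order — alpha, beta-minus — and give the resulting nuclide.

Po-213

Start: (A, Z) = (217, 85).
After α: (213, 83).
After β⁻: (213, 84).
Z = 84 is polonium.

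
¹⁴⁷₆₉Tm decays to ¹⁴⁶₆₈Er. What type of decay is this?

proton emission

ΔA = 146 − 147 = -1; ΔZ = 68 − 69 = -1.
A drops by 1 and Z drops by 1 — a proton was emitted.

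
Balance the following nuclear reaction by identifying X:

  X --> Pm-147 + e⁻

Nd-147

Conserve mass number: A = 147 + 0, so A = 147.
Conserve atomic number: Z = 61 − 1, so Z = 60.
Z = 60 is neodymium, so the species is Nd-147.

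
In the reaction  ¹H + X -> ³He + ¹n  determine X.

triton

Conserve mass number: 1 + A = 3 + 1, so A = 3.
Conserve atomic number: 1 + Z = 2 + 0, so Z = 1.
A = 3 and Z = 1 is ³H — a triton.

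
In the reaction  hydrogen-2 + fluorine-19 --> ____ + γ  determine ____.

Conserve mass number: 2 + 19 = A + 0, so A = 21.
Conserve atomic number: 1 + 9 = Z + 0, so Z = 10.
Z = 10 is neon, so the species is neon-21.

Ne-21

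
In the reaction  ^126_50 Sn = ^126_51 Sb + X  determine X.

Conserve mass number: 126 = 126 + A, so A = 0.
Conserve atomic number: 50 = 51 + Z, so Z = -1.
A = 0 and Z = -1 is ^0_-1 e — a beta-minus particle.

beta-minus particle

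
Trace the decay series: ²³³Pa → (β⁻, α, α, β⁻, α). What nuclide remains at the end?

Fr-221

Start: (A, Z) = (233, 91).
After β⁻: (233, 92).
After α: (229, 90).
After α: (225, 88).
After β⁻: (225, 89).
After α: (221, 87).
Z = 87 is francium.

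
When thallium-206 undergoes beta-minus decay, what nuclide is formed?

Pb-206

Beta-minus decay: mass number changes by +0, atomic number by +1.
A: 206 = 206; Z: 81 + 1 = 82.
Z = 82 is lead, so the daughter is lead-206.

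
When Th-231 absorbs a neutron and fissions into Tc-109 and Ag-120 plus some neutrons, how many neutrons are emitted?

Conserve mass number: 232 = 109 + 120 + k, so k = 232 − 229 = 3.
Check atomic number: 90 = 43 + 47 + 0 = 90. ✓

3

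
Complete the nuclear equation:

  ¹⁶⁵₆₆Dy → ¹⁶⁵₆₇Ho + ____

Conserve mass number: 165 = 165 + A, so A = 0.
Conserve atomic number: 66 = 67 + Z, so Z = -1.
A = 0 and Z = -1 is ⁰₋₁e — a beta-minus particle.

beta-minus particle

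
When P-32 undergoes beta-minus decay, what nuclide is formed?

S-32

Beta-minus decay: mass number changes by +0, atomic number by +1.
A: 32 = 32; Z: 15 + 1 = 16.
Z = 16 is sulfur, so the daughter is S-32.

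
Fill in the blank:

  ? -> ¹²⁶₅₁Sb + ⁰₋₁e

Sn-126

Conserve mass number: A = 126 + 0, so A = 126.
Conserve atomic number: Z = 51 − 1, so Z = 50.
Z = 50 is tin, so the species is ¹²⁶₅₀Sn.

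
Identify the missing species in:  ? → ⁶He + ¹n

Conserve mass number: A = 6 + 1, so A = 7.
Conserve atomic number: Z = 2 + 0, so Z = 2.
Z = 2 is helium, so the species is ⁷He.

He-7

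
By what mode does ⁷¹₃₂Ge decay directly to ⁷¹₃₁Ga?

ΔA = 71 − 71 = 0; ΔZ = 31 − 32 = -1.
A is unchanged and Z drops by 1 — a proton has become a neutron (β⁺ emission or electron capture).

beta-plus decay or electron capture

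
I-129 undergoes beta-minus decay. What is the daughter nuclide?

Xe-129

Beta-minus decay: mass number changes by +0, atomic number by +1.
A: 129 = 129; Z: 53 + 1 = 54.
Z = 54 is xenon, so the daughter is Xe-129.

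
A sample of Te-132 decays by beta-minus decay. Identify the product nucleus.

Beta-minus decay: mass number changes by +0, atomic number by +1.
A: 132 = 132; Z: 52 + 1 = 53.
Z = 53 is iodine, so the daughter is I-132.

I-132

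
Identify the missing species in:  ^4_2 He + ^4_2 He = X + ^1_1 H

Li-7

Conserve mass number: 4 + 4 = A + 1, so A = 7.
Conserve atomic number: 2 + 2 = Z + 1, so Z = 3.
Z = 3 is lithium, so the species is ^7_3 Li.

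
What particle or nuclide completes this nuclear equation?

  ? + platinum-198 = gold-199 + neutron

deuteron

Conserve mass number: A + 198 = 199 + 1, so A = 2.
Conserve atomic number: Z + 78 = 79 + 0, so Z = 1.
A = 2 and Z = 1 is hydrogen-2 — a deuteron.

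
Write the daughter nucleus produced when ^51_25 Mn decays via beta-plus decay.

Beta-plus decay: mass number changes by +0, atomic number by -1.
A: 51 = 51; Z: 25 − 1 = 24.
Z = 24 is chromium, so the daughter is ^51_24 Cr.

Cr-51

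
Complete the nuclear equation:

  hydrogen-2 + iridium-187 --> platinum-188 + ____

Conserve mass number: 2 + 187 = 188 + A, so A = 1.
Conserve atomic number: 1 + 77 = 78 + Z, so Z = 0.
A = 1 and Z = 0 is neutron — a neutron.

neutron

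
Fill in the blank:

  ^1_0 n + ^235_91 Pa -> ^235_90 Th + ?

Conserve mass number: 1 + 235 = 235 + A, so A = 1.
Conserve atomic number: 0 + 91 = 90 + Z, so Z = 1.
A = 1 and Z = 1 is ^1_1 H — a proton.

proton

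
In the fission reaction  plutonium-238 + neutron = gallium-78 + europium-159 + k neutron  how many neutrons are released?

2

Conserve mass number: 239 = 78 + 159 + k, so k = 239 − 237 = 2.
Check atomic number: 94 = 31 + 63 + 0 = 94. ✓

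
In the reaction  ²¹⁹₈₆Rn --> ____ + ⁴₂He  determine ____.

Po-215

Conserve mass number: 219 = A + 4, so A = 215.
Conserve atomic number: 86 = Z + 2, so Z = 84.
Z = 84 is polonium, so the species is ²¹⁵₈₄Po.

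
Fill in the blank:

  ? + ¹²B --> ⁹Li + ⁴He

neutron

Conserve mass number: A + 12 = 9 + 4, so A = 1.
Conserve atomic number: Z + 5 = 3 + 2, so Z = 0.
A = 1 and Z = 0 is ¹n — a neutron.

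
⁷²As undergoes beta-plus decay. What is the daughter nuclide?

Ge-72

Beta-plus decay: mass number changes by +0, atomic number by -1.
A: 72 = 72; Z: 33 − 1 = 32.
Z = 32 is germanium, so the daughter is ⁷²Ge.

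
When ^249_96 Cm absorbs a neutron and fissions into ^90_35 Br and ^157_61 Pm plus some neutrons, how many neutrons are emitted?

3

Conserve mass number: 250 = 90 + 157 + k, so k = 250 − 247 = 3.
Check atomic number: 96 = 35 + 61 + 0 = 96. ✓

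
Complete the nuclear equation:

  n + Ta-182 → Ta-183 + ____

Conserve mass number: 1 + 182 = 183 + A, so A = 0.
Conserve atomic number: 0 + 73 = 73 + Z, so Z = 0.
A = 0 and Z = 0 is γ — a gamma ray.

gamma ray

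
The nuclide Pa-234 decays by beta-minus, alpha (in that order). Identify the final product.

Th-230

Start: (A, Z) = (234, 91).
After β⁻: (234, 92).
After α: (230, 90).
Z = 90 is thorium.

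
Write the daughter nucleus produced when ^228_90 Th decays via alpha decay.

Ra-224

Alpha decay: mass number changes by -4, atomic number by -2.
A: 228 − 4 = 224; Z: 90 − 2 = 88.
Z = 88 is radium, so the daughter is ^224_88 Ra.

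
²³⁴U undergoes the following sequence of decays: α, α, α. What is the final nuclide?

Rn-222

Start: (A, Z) = (234, 92).
After α: (230, 90).
After α: (226, 88).
After α: (222, 86).
Z = 86 is radon.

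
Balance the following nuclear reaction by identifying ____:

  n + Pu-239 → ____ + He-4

U-236

Conserve mass number: 1 + 239 = A + 4, so A = 236.
Conserve atomic number: 0 + 94 = Z + 2, so Z = 92.
Z = 92 is uranium, so the species is U-236.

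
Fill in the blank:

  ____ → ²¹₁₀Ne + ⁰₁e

Conserve mass number: A = 21 + 0, so A = 21.
Conserve atomic number: Z = 10 + 1, so Z = 11.
Z = 11 is sodium, so the species is ²¹₁₁Na.

Na-21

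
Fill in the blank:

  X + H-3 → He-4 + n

deuteron

Conserve mass number: A + 3 = 4 + 1, so A = 2.
Conserve atomic number: Z + 1 = 2 + 0, so Z = 1.
A = 2 and Z = 1 is H-2 — a deuteron.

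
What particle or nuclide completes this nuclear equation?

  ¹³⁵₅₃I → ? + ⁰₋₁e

Conserve mass number: 135 = A + 0, so A = 135.
Conserve atomic number: 53 = Z − 1, so Z = 54.
Z = 54 is xenon, so the species is ¹³⁵₅₄Xe.

Xe-135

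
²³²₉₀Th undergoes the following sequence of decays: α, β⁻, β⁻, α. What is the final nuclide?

Ra-224

Start: (A, Z) = (232, 90).
After α: (228, 88).
After β⁻: (228, 89).
After β⁻: (228, 90).
After α: (224, 88).
Z = 88 is radium.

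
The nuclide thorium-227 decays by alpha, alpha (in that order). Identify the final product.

Start: (A, Z) = (227, 90).
After α: (223, 88).
After α: (219, 86).
Z = 86 is radon.

Rn-219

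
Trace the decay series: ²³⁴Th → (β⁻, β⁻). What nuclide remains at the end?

Start: (A, Z) = (234, 90).
After β⁻: (234, 91).
After β⁻: (234, 92).
Z = 92 is uranium.

U-234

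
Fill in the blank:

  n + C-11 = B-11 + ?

proton

Conserve mass number: 1 + 11 = 11 + A, so A = 1.
Conserve atomic number: 0 + 6 = 5 + Z, so Z = 1.
A = 1 and Z = 1 is H-1 — a proton.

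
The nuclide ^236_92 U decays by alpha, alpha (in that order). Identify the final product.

Ra-228

Start: (A, Z) = (236, 92).
After α: (232, 90).
After α: (228, 88).
Z = 88 is radium.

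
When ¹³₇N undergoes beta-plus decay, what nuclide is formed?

Beta-plus decay: mass number changes by +0, atomic number by -1.
A: 13 = 13; Z: 7 − 1 = 6.
Z = 6 is carbon, so the daughter is ¹³₆C.

C-13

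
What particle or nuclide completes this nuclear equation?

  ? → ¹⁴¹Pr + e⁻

Conserve mass number: A = 141 + 0, so A = 141.
Conserve atomic number: Z = 59 − 1, so Z = 58.
Z = 58 is cerium, so the species is ¹⁴¹Ce.

Ce-141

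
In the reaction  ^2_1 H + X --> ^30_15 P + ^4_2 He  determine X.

Conserve mass number: 2 + A = 30 + 4, so A = 32.
Conserve atomic number: 1 + Z = 15 + 2, so Z = 16.
Z = 16 is sulfur, so the species is ^32_16 S.

S-32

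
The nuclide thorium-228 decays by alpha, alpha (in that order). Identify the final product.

Start: (A, Z) = (228, 90).
After α: (224, 88).
After α: (220, 86).
Z = 86 is radon.

Rn-220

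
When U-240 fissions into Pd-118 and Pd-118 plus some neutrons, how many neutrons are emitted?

4

Conserve mass number: 240 = 118 + 118 + k, so k = 240 − 236 = 4.
Check atomic number: 92 = 46 + 46 + 0 = 92. ✓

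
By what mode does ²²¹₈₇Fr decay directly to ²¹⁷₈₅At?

ΔA = 217 − 221 = -4; ΔZ = 85 − 87 = -2.
A drops by 4 and Z drops by 2 — the signature of alpha emission.

alpha decay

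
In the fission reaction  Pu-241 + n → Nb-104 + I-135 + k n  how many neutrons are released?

3

Conserve mass number: 242 = 104 + 135 + k, so k = 242 − 239 = 3.
Check atomic number: 94 = 41 + 53 + 0 = 94. ✓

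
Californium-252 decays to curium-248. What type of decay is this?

ΔA = 248 − 252 = -4; ΔZ = 96 − 98 = -2.
A drops by 4 and Z drops by 2 — the signature of alpha emission.

alpha decay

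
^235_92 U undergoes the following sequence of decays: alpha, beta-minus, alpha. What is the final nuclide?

Ac-227

Start: (A, Z) = (235, 92).
After α: (231, 90).
After β⁻: (231, 91).
After α: (227, 89).
Z = 89 is actinium.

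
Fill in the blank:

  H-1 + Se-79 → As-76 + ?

Conserve mass number: 1 + 79 = 76 + A, so A = 4.
Conserve atomic number: 1 + 34 = 33 + Z, so Z = 2.
A = 4 and Z = 2 is He-4 — an alpha particle.

alpha particle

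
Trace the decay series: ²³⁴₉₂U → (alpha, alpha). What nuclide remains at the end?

Start: (A, Z) = (234, 92).
After α: (230, 90).
After α: (226, 88).
Z = 88 is radium.

Ra-226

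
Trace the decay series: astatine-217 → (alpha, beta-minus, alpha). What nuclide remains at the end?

Start: (A, Z) = (217, 85).
After α: (213, 83).
After β⁻: (213, 84).
After α: (209, 82).
Z = 82 is lead.

Pb-209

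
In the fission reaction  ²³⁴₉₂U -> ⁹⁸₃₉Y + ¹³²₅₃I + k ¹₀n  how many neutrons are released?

Conserve mass number: 234 = 98 + 132 + k, so k = 234 − 230 = 4.
Check atomic number: 92 = 39 + 53 + 0 = 92. ✓

4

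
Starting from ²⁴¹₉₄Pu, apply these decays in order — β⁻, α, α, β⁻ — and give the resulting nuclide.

U-233

Start: (A, Z) = (241, 94).
After β⁻: (241, 95).
After α: (237, 93).
After α: (233, 91).
After β⁻: (233, 92).
Z = 92 is uranium.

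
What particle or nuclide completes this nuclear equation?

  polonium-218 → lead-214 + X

Conserve mass number: 218 = 214 + A, so A = 4.
Conserve atomic number: 84 = 82 + Z, so Z = 2.
A = 4 and Z = 2 is helium-4 — an alpha particle.

alpha particle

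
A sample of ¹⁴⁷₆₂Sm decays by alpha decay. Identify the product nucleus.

Nd-143

Alpha decay: mass number changes by -4, atomic number by -2.
A: 147 − 4 = 143; Z: 62 − 2 = 60.
Z = 60 is neodymium, so the daughter is ¹⁴³₆₀Nd.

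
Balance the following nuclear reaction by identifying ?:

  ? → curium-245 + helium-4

Conserve mass number: A = 245 + 4, so A = 249.
Conserve atomic number: Z = 96 + 2, so Z = 98.
Z = 98 is californium, so the species is californium-249.

Cf-249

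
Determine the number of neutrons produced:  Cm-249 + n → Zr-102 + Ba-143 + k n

5

Conserve mass number: 250 = 102 + 143 + k, so k = 250 − 245 = 5.
Check atomic number: 96 = 40 + 56 + 0 = 96. ✓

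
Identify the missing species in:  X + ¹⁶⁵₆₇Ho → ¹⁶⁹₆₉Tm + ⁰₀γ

Conserve mass number: A + 165 = 169 + 0, so A = 4.
Conserve atomic number: Z + 67 = 69 + 0, so Z = 2.
A = 4 and Z = 2 is ⁴₂He — an alpha particle.

alpha particle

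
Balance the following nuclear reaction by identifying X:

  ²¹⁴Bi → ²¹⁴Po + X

Conserve mass number: 214 = 214 + A, so A = 0.
Conserve atomic number: 83 = 84 + Z, so Z = -1.
A = 0 and Z = -1 is e⁻ — a beta-minus particle.

beta-minus particle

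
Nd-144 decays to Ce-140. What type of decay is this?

alpha decay

ΔA = 140 − 144 = -4; ΔZ = 58 − 60 = -2.
A drops by 4 and Z drops by 2 — the signature of alpha emission.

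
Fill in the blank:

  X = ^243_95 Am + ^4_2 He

Bk-247

Conserve mass number: A = 243 + 4, so A = 247.
Conserve atomic number: Z = 95 + 2, so Z = 97.
Z = 97 is berkelium, so the species is ^247_97 Bk.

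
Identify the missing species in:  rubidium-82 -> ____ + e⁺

Kr-82

Conserve mass number: 82 = A + 0, so A = 82.
Conserve atomic number: 37 = Z + 1, so Z = 36.
Z = 36 is krypton, so the species is krypton-82.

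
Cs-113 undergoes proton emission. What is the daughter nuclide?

Proton emission: mass number changes by -1, atomic number by -1.
A: 113 − 1 = 112; Z: 55 − 1 = 54.
Z = 54 is xenon, so the daughter is Xe-112.

Xe-112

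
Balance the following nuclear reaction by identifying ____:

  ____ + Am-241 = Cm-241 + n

Conserve mass number: A + 241 = 241 + 1, so A = 1.
Conserve atomic number: Z + 95 = 96 + 0, so Z = 1.
A = 1 and Z = 1 is H-1 — a proton.

proton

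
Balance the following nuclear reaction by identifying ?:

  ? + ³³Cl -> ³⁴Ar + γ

proton

Conserve mass number: A + 33 = 34 + 0, so A = 1.
Conserve atomic number: Z + 17 = 18 + 0, so Z = 1.
A = 1 and Z = 1 is ¹H — a proton.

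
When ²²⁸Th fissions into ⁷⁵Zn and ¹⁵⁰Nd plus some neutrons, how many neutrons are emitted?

Conserve mass number: 228 = 75 + 150 + k, so k = 228 − 225 = 3.
Check atomic number: 90 = 30 + 60 + 0 = 90. ✓

3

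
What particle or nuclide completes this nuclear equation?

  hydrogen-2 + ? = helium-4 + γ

Conserve mass number: 2 + A = 4 + 0, so A = 2.
Conserve atomic number: 1 + Z = 2 + 0, so Z = 1.
A = 2 and Z = 1 is hydrogen-2 — a deuteron.

deuteron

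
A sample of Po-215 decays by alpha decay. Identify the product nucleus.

Pb-211

Alpha decay: mass number changes by -4, atomic number by -2.
A: 215 − 4 = 211; Z: 84 − 2 = 82.
Z = 82 is lead, so the daughter is Pb-211.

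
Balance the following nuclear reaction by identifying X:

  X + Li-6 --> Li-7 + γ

neutron

Conserve mass number: A + 6 = 7 + 0, so A = 1.
Conserve atomic number: Z + 3 = 3 + 0, so Z = 0.
A = 1 and Z = 0 is n — a neutron.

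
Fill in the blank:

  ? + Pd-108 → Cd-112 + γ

Conserve mass number: A + 108 = 112 + 0, so A = 4.
Conserve atomic number: Z + 46 = 48 + 0, so Z = 2.
A = 4 and Z = 2 is He-4 — an alpha particle.

alpha particle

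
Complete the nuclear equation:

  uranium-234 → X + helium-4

Conserve mass number: 234 = A + 4, so A = 230.
Conserve atomic number: 92 = Z + 2, so Z = 90.
Z = 90 is thorium, so the species is thorium-230.

Th-230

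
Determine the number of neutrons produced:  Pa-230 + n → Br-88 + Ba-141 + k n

2

Conserve mass number: 231 = 88 + 141 + k, so k = 231 − 229 = 2.
Check atomic number: 91 = 35 + 56 + 0 = 91. ✓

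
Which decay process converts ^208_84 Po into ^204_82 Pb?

alpha decay

ΔA = 204 − 208 = -4; ΔZ = 82 − 84 = -2.
A drops by 4 and Z drops by 2 — the signature of alpha emission.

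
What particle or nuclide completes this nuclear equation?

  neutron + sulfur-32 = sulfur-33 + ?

gamma ray

Conserve mass number: 1 + 32 = 33 + A, so A = 0.
Conserve atomic number: 0 + 16 = 16 + Z, so Z = 0.
A = 0 and Z = 0 is γ — a gamma ray.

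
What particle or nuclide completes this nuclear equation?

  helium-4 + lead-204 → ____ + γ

Conserve mass number: 4 + 204 = A + 0, so A = 208.
Conserve atomic number: 2 + 82 = Z + 0, so Z = 84.
Z = 84 is polonium, so the species is polonium-208.

Po-208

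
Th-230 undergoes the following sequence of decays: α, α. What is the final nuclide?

Rn-222

Start: (A, Z) = (230, 90).
After α: (226, 88).
After α: (222, 86).
Z = 86 is radon.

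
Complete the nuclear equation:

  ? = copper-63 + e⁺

Zn-63

Conserve mass number: A = 63 + 0, so A = 63.
Conserve atomic number: Z = 29 + 1, so Z = 30.
Z = 30 is zinc, so the species is zinc-63.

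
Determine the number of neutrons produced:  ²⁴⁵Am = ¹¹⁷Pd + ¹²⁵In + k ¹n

3

Conserve mass number: 245 = 117 + 125 + k, so k = 245 − 242 = 3.
Check atomic number: 95 = 46 + 49 + 0 = 95. ✓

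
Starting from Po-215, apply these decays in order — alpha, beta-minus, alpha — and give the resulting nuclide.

Start: (A, Z) = (215, 84).
After α: (211, 82).
After β⁻: (211, 83).
After α: (207, 81).
Z = 81 is thallium.

Tl-207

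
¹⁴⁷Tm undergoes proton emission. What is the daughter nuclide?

Proton emission: mass number changes by -1, atomic number by -1.
A: 147 − 1 = 146; Z: 69 − 1 = 68.
Z = 68 is erbium, so the daughter is ¹⁴⁶Er.

Er-146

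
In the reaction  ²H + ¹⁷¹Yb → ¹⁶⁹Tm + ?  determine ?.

Conserve mass number: 2 + 171 = 169 + A, so A = 4.
Conserve atomic number: 1 + 70 = 69 + Z, so Z = 2.
A = 4 and Z = 2 is ⁴He — an alpha particle.

alpha particle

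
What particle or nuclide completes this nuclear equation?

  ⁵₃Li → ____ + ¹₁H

Conserve mass number: 5 = A + 1, so A = 4.
Conserve atomic number: 3 = Z + 1, so Z = 2.
A = 4 and Z = 2 is ⁴₂He — an alpha particle.

He-4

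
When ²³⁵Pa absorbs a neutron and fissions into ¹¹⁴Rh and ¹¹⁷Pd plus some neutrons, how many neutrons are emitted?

Conserve mass number: 236 = 114 + 117 + k, so k = 236 − 231 = 5.
Check atomic number: 91 = 45 + 46 + 0 = 91. ✓

5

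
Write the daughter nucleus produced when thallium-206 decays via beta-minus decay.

Pb-206

Beta-minus decay: mass number changes by +0, atomic number by +1.
A: 206 = 206; Z: 81 + 1 = 82.
Z = 82 is lead, so the daughter is lead-206.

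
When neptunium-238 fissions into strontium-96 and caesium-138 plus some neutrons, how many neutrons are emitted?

Conserve mass number: 238 = 96 + 138 + k, so k = 238 − 234 = 4.
Check atomic number: 93 = 38 + 55 + 0 = 93. ✓

4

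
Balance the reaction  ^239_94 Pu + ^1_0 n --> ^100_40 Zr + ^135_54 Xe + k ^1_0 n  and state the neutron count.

5

Conserve mass number: 240 = 100 + 135 + k, so k = 240 − 235 = 5.
Check atomic number: 94 = 40 + 54 + 0 = 94. ✓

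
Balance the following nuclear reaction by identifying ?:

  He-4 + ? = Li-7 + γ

triton

Conserve mass number: 4 + A = 7 + 0, so A = 3.
Conserve atomic number: 2 + Z = 3 + 0, so Z = 1.
A = 3 and Z = 1 is H-3 — a triton.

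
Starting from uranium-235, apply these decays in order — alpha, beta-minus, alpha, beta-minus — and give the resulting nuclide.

Th-227

Start: (A, Z) = (235, 92).
After α: (231, 90).
After β⁻: (231, 91).
After α: (227, 89).
After β⁻: (227, 90).
Z = 90 is thorium.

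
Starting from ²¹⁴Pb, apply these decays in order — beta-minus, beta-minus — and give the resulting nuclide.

Start: (A, Z) = (214, 82).
After β⁻: (214, 83).
After β⁻: (214, 84).
Z = 84 is polonium.

Po-214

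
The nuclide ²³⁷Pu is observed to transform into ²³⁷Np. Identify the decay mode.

beta-plus decay or electron capture

ΔA = 237 − 237 = 0; ΔZ = 93 − 94 = -1.
A is unchanged and Z drops by 1 — a proton has become a neutron (β⁺ emission or electron capture).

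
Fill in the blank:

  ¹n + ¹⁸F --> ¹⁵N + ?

Conserve mass number: 1 + 18 = 15 + A, so A = 4.
Conserve atomic number: 0 + 9 = 7 + Z, so Z = 2.
A = 4 and Z = 2 is ⁴He — an alpha particle.

alpha particle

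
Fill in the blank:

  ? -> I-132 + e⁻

Conserve mass number: A = 132 + 0, so A = 132.
Conserve atomic number: Z = 53 − 1, so Z = 52.
Z = 52 is tellurium, so the species is Te-132.

Te-132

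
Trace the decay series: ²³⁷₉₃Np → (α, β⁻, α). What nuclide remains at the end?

Start: (A, Z) = (237, 93).
After α: (233, 91).
After β⁻: (233, 92).
After α: (229, 90).
Z = 90 is thorium.

Th-229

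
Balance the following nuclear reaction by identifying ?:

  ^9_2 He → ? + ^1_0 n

He-8

Conserve mass number: 9 = A + 1, so A = 8.
Conserve atomic number: 2 = Z + 0, so Z = 2.
Z = 2 is helium, so the species is ^8_2 He.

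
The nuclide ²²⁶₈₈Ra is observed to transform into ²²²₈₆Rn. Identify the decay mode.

alpha decay

ΔA = 222 − 226 = -4; ΔZ = 86 − 88 = -2.
A drops by 4 and Z drops by 2 — the signature of alpha emission.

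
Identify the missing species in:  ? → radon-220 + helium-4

Ra-224

Conserve mass number: A = 220 + 4, so A = 224.
Conserve atomic number: Z = 86 + 2, so Z = 88.
Z = 88 is radium, so the species is radium-224.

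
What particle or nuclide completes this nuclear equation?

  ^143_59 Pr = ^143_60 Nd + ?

beta-minus particle

Conserve mass number: 143 = 143 + A, so A = 0.
Conserve atomic number: 59 = 60 + Z, so Z = -1.
A = 0 and Z = -1 is ^0_-1 e — a beta-minus particle.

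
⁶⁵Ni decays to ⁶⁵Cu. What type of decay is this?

ΔA = 65 − 65 = 0; ΔZ = 29 − 28 = +1.
A is unchanged and Z rises by 1 — a neutron has become a proton (β⁻ decay).

beta-minus decay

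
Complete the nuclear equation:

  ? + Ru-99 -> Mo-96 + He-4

neutron

Conserve mass number: A + 99 = 96 + 4, so A = 1.
Conserve atomic number: Z + 44 = 42 + 2, so Z = 0.
A = 1 and Z = 0 is n — a neutron.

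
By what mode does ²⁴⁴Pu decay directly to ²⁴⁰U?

alpha decay

ΔA = 240 − 244 = -4; ΔZ = 92 − 94 = -2.
A drops by 4 and Z drops by 2 — the signature of alpha emission.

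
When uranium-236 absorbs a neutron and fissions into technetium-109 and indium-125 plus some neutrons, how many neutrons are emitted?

Conserve mass number: 237 = 109 + 125 + k, so k = 237 − 234 = 3.
Check atomic number: 92 = 43 + 49 + 0 = 92. ✓

3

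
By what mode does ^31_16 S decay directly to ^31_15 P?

ΔA = 31 − 31 = 0; ΔZ = 15 − 16 = -1.
A is unchanged and Z drops by 1 — a proton has become a neutron (β⁺ emission or electron capture).

beta-plus decay or electron capture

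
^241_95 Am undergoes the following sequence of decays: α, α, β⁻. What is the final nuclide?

Start: (A, Z) = (241, 95).
After α: (237, 93).
After α: (233, 91).
After β⁻: (233, 92).
Z = 92 is uranium.

U-233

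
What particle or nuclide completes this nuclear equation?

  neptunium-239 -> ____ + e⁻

Conserve mass number: 239 = A + 0, so A = 239.
Conserve atomic number: 93 = Z − 1, so Z = 94.
Z = 94 is plutonium, so the species is plutonium-239.

Pu-239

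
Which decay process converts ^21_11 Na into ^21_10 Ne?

beta-plus decay or electron capture

ΔA = 21 − 21 = 0; ΔZ = 10 − 11 = -1.
A is unchanged and Z drops by 1 — a proton has become a neutron (β⁺ emission or electron capture).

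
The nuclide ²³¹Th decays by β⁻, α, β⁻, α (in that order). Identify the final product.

Ra-223

Start: (A, Z) = (231, 90).
After β⁻: (231, 91).
After α: (227, 89).
After β⁻: (227, 90).
After α: (223, 88).
Z = 88 is radium.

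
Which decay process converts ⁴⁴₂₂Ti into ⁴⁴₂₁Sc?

ΔA = 44 − 44 = 0; ΔZ = 21 − 22 = -1.
A is unchanged and Z drops by 1 — a proton has become a neutron (β⁺ emission or electron capture).

beta-plus decay or electron capture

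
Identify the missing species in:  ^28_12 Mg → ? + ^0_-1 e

Conserve mass number: 28 = A + 0, so A = 28.
Conserve atomic number: 12 = Z − 1, so Z = 13.
Z = 13 is aluminium, so the species is ^28_13 Al.

Al-28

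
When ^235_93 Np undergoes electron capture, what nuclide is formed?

Electron capture: mass number changes by +0, atomic number by -1.
A: 235 = 235; Z: 93 − 1 = 92.
Z = 92 is uranium, so the daughter is ^235_92 U.

U-235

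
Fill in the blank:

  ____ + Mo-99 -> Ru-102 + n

Conserve mass number: A + 99 = 102 + 1, so A = 4.
Conserve atomic number: Z + 42 = 44 + 0, so Z = 2.
A = 4 and Z = 2 is He-4 — an alpha particle.

alpha particle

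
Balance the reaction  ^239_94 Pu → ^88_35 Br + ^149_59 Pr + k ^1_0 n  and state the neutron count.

2

Conserve mass number: 239 = 88 + 149 + k, so k = 239 − 237 = 2.
Check atomic number: 94 = 35 + 59 + 0 = 94. ✓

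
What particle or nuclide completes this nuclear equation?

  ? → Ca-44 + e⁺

Conserve mass number: A = 44 + 0, so A = 44.
Conserve atomic number: Z = 20 + 1, so Z = 21.
Z = 21 is scandium, so the species is Sc-44.

Sc-44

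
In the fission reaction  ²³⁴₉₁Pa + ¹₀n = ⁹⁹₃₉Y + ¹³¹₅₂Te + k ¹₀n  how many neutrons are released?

Conserve mass number: 235 = 99 + 131 + k, so k = 235 − 230 = 5.
Check atomic number: 91 = 39 + 52 + 0 = 91. ✓

5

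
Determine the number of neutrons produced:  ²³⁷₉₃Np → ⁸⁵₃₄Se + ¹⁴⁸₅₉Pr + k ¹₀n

Conserve mass number: 237 = 85 + 148 + k, so k = 237 − 233 = 4.
Check atomic number: 93 = 34 + 59 + 0 = 93. ✓

4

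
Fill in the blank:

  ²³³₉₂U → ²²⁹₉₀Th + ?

Conserve mass number: 233 = 229 + A, so A = 4.
Conserve atomic number: 92 = 90 + Z, so Z = 2.
A = 4 and Z = 2 is ⁴₂He — an alpha particle.

alpha particle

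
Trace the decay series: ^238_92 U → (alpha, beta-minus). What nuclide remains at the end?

Pa-234

Start: (A, Z) = (238, 92).
After α: (234, 90).
After β⁻: (234, 91).
Z = 91 is protactinium.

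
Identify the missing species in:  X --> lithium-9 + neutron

Conserve mass number: A = 9 + 1, so A = 10.
Conserve atomic number: Z = 3 + 0, so Z = 3.
Z = 3 is lithium, so the species is lithium-10.

Li-10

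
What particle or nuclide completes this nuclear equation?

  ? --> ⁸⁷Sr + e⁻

Rb-87

Conserve mass number: A = 87 + 0, so A = 87.
Conserve atomic number: Z = 38 − 1, so Z = 37.
Z = 37 is rubidium, so the species is ⁸⁷Rb.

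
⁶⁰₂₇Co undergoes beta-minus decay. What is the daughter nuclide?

Ni-60

Beta-minus decay: mass number changes by +0, atomic number by +1.
A: 60 = 60; Z: 27 + 1 = 28.
Z = 28 is nickel, so the daughter is ⁶⁰₂₈Ni.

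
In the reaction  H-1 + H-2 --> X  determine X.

He-3

Conserve mass number: 1 + 2 = A, so A = 3.
Conserve atomic number: 1 + 1 = Z, so Z = 2.
Z = 2 is helium, so the species is He-3.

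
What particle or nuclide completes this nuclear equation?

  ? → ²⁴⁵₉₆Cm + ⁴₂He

Cf-249

Conserve mass number: A = 245 + 4, so A = 249.
Conserve atomic number: Z = 96 + 2, so Z = 98.
Z = 98 is californium, so the species is ²⁴⁹₉₈Cf.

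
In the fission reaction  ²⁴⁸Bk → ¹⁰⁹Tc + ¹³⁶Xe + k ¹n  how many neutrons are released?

Conserve mass number: 248 = 109 + 136 + k, so k = 248 − 245 = 3.
Check atomic number: 97 = 43 + 54 + 0 = 97. ✓

3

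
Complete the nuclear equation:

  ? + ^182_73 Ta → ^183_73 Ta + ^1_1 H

deuteron

Conserve mass number: A + 182 = 183 + 1, so A = 2.
Conserve atomic number: Z + 73 = 73 + 1, so Z = 1.
A = 2 and Z = 1 is ^2_1 H — a deuteron.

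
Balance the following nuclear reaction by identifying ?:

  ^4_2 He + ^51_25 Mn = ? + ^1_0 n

Co-54

Conserve mass number: 4 + 51 = A + 1, so A = 54.
Conserve atomic number: 2 + 25 = Z + 0, so Z = 27.
Z = 27 is cobalt, so the species is ^54_27 Co.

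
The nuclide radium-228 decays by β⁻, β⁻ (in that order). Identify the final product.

Th-228

Start: (A, Z) = (228, 88).
After β⁻: (228, 89).
After β⁻: (228, 90).
Z = 90 is thorium.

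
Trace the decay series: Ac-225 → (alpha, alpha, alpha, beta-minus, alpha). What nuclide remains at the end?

Pb-209

Start: (A, Z) = (225, 89).
After α: (221, 87).
After α: (217, 85).
After α: (213, 83).
After β⁻: (213, 84).
After α: (209, 82).
Z = 82 is lead.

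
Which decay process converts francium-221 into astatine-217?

ΔA = 217 − 221 = -4; ΔZ = 85 − 87 = -2.
A drops by 4 and Z drops by 2 — the signature of alpha emission.

alpha decay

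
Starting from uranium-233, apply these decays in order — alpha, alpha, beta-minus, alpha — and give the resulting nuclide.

Start: (A, Z) = (233, 92).
After α: (229, 90).
After α: (225, 88).
After β⁻: (225, 89).
After α: (221, 87).
Z = 87 is francium.

Fr-221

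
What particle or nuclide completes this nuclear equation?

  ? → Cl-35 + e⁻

Conserve mass number: A = 35 + 0, so A = 35.
Conserve atomic number: Z = 17 − 1, so Z = 16.
Z = 16 is sulfur, so the species is S-35.

S-35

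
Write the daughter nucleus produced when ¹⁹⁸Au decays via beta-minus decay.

Beta-minus decay: mass number changes by +0, atomic number by +1.
A: 198 = 198; Z: 79 + 1 = 80.
Z = 80 is mercury, so the daughter is ¹⁹⁸Hg.

Hg-198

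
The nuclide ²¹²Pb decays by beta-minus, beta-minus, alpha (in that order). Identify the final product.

Pb-208

Start: (A, Z) = (212, 82).
After β⁻: (212, 83).
After β⁻: (212, 84).
After α: (208, 82).
Z = 82 is lead.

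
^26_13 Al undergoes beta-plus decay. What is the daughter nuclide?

Mg-26

Beta-plus decay: mass number changes by +0, atomic number by -1.
A: 26 = 26; Z: 13 − 1 = 12.
Z = 12 is magnesium, so the daughter is ^26_12 Mg.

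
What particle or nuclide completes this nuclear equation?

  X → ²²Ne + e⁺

Conserve mass number: A = 22 + 0, so A = 22.
Conserve atomic number: Z = 10 + 1, so Z = 11.
Z = 11 is sodium, so the species is ²²Na.

Na-22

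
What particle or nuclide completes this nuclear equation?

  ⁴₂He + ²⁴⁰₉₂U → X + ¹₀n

Conserve mass number: 4 + 240 = A + 1, so A = 243.
Conserve atomic number: 2 + 92 = Z + 0, so Z = 94.
Z = 94 is plutonium, so the species is ²⁴³₉₄Pu.

Pu-243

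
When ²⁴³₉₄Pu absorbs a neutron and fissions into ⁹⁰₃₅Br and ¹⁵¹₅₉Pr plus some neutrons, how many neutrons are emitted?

Conserve mass number: 244 = 90 + 151 + k, so k = 244 − 241 = 3.
Check atomic number: 94 = 35 + 59 + 0 = 94. ✓

3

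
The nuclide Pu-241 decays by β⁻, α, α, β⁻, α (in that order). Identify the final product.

Th-229

Start: (A, Z) = (241, 94).
After β⁻: (241, 95).
After α: (237, 93).
After α: (233, 91).
After β⁻: (233, 92).
After α: (229, 90).
Z = 90 is thorium.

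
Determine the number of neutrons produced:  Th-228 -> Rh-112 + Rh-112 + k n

4

Conserve mass number: 228 = 112 + 112 + k, so k = 228 − 224 = 4.
Check atomic number: 90 = 45 + 45 + 0 = 90. ✓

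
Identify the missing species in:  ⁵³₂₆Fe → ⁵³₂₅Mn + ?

Conserve mass number: 53 = 53 + A, so A = 0.
Conserve atomic number: 26 = 25 + Z, so Z = 1.
A = 0 and Z = 1 is ⁰₁e — a positron.

positron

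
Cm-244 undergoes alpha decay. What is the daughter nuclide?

Alpha decay: mass number changes by -4, atomic number by -2.
A: 244 − 4 = 240; Z: 96 − 2 = 94.
Z = 94 is plutonium, so the daughter is Pu-240.

Pu-240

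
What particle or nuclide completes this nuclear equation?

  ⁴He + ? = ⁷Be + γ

Conserve mass number: 4 + A = 7 + 0, so A = 3.
Conserve atomic number: 2 + Z = 4 + 0, so Z = 2.
Z = 2 is helium, so the species is ³He.

He-3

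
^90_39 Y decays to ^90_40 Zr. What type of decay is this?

ΔA = 90 − 90 = 0; ΔZ = 40 − 39 = +1.
A is unchanged and Z rises by 1 — a neutron has become a proton (β⁻ decay).

beta-minus decay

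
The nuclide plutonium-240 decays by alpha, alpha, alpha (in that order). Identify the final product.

Ra-228

Start: (A, Z) = (240, 94).
After α: (236, 92).
After α: (232, 90).
After α: (228, 88).
Z = 88 is radium.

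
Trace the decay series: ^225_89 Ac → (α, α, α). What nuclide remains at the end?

Bi-213

Start: (A, Z) = (225, 89).
After α: (221, 87).
After α: (217, 85).
After α: (213, 83).
Z = 83 is bismuth.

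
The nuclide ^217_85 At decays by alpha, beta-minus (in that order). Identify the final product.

Start: (A, Z) = (217, 85).
After α: (213, 83).
After β⁻: (213, 84).
Z = 84 is polonium.

Po-213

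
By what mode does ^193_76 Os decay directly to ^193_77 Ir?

ΔA = 193 − 193 = 0; ΔZ = 77 − 76 = +1.
A is unchanged and Z rises by 1 — a neutron has become a proton (β⁻ decay).

beta-minus decay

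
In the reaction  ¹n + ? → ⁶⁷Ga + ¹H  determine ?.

Ge-67

Conserve mass number: 1 + A = 67 + 1, so A = 67.
Conserve atomic number: 0 + Z = 31 + 1, so Z = 32.
Z = 32 is germanium, so the species is ⁶⁷Ge.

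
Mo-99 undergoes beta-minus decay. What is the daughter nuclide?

Beta-minus decay: mass number changes by +0, atomic number by +1.
A: 99 = 99; Z: 42 + 1 = 43.
Z = 43 is technetium, so the daughter is Tc-99.

Tc-99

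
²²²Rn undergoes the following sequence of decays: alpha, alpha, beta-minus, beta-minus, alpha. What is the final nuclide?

Start: (A, Z) = (222, 86).
After α: (218, 84).
After α: (214, 82).
After β⁻: (214, 83).
After β⁻: (214, 84).
After α: (210, 82).
Z = 82 is lead.

Pb-210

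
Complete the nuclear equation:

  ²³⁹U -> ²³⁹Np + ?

Conserve mass number: 239 = 239 + A, so A = 0.
Conserve atomic number: 92 = 93 + Z, so Z = -1.
A = 0 and Z = -1 is e⁻ — a beta-minus particle.

beta-minus particle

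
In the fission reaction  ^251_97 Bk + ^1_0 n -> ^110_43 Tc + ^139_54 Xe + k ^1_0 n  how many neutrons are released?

3

Conserve mass number: 252 = 110 + 139 + k, so k = 252 − 249 = 3.
Check atomic number: 97 = 43 + 54 + 0 = 97. ✓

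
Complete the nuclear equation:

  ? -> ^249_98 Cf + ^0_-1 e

Conserve mass number: A = 249 + 0, so A = 249.
Conserve atomic number: Z = 98 − 1, so Z = 97.
Z = 97 is berkelium, so the species is ^249_97 Bk.

Bk-249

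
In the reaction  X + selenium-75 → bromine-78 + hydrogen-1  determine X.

Conserve mass number: A + 75 = 78 + 1, so A = 4.
Conserve atomic number: Z + 34 = 35 + 1, so Z = 2.
A = 4 and Z = 2 is helium-4 — an alpha particle.

alpha particle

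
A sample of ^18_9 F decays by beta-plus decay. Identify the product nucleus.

O-18

Beta-plus decay: mass number changes by +0, atomic number by -1.
A: 18 = 18; Z: 9 − 1 = 8.
Z = 8 is oxygen, so the daughter is ^18_8 O.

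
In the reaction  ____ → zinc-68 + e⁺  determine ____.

Ga-68

Conserve mass number: A = 68 + 0, so A = 68.
Conserve atomic number: Z = 30 + 1, so Z = 31.
Z = 31 is gallium, so the species is gallium-68.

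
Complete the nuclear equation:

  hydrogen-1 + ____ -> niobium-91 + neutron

Conserve mass number: 1 + A = 91 + 1, so A = 91.
Conserve atomic number: 1 + Z = 41 + 0, so Z = 40.
Z = 40 is zirconium, so the species is zirconium-91.

Zr-91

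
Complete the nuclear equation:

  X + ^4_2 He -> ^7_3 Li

Conserve mass number: A + 4 = 7, so A = 3.
Conserve atomic number: Z + 2 = 3, so Z = 1.
A = 3 and Z = 1 is ^3_1 H — a triton.

triton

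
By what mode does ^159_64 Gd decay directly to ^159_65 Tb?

beta-minus decay

ΔA = 159 − 159 = 0; ΔZ = 65 − 64 = +1.
A is unchanged and Z rises by 1 — a neutron has become a proton (β⁻ decay).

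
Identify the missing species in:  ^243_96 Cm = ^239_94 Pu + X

alpha particle

Conserve mass number: 243 = 239 + A, so A = 4.
Conserve atomic number: 96 = 94 + Z, so Z = 2.
A = 4 and Z = 2 is ^4_2 He — an alpha particle.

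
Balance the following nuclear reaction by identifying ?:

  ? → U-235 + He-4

Conserve mass number: A = 235 + 4, so A = 239.
Conserve atomic number: Z = 92 + 2, so Z = 94.
Z = 94 is plutonium, so the species is Pu-239.

Pu-239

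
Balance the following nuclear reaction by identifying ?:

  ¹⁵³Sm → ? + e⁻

Eu-153

Conserve mass number: 153 = A + 0, so A = 153.
Conserve atomic number: 62 = Z − 1, so Z = 63.
Z = 63 is europium, so the species is ¹⁵³Eu.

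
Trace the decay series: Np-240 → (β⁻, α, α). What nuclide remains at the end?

Th-232

Start: (A, Z) = (240, 93).
After β⁻: (240, 94).
After α: (236, 92).
After α: (232, 90).
Z = 90 is thorium.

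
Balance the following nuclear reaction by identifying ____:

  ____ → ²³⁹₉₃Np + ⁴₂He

Am-243

Conserve mass number: A = 239 + 4, so A = 243.
Conserve atomic number: Z = 93 + 2, so Z = 95.
Z = 95 is americium, so the species is ²⁴³₉₅Am.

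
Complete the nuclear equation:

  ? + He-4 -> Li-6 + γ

Conserve mass number: A + 4 = 6 + 0, so A = 2.
Conserve atomic number: Z + 2 = 3 + 0, so Z = 1.
A = 2 and Z = 1 is H-2 — a deuteron.

deuteron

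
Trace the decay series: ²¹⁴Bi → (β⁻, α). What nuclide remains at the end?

Start: (A, Z) = (214, 83).
After β⁻: (214, 84).
After α: (210, 82).
Z = 82 is lead.

Pb-210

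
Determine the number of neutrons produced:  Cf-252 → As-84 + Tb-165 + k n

Conserve mass number: 252 = 84 + 165 + k, so k = 252 − 249 = 3.
Check atomic number: 98 = 33 + 65 + 0 = 98. ✓

3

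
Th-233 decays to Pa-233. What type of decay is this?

ΔA = 233 − 233 = 0; ΔZ = 91 − 90 = +1.
A is unchanged and Z rises by 1 — a neutron has become a proton (β⁻ decay).

beta-minus decay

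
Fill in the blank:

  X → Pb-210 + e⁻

Tl-210

Conserve mass number: A = 210 + 0, so A = 210.
Conserve atomic number: Z = 82 − 1, so Z = 81.
Z = 81 is thallium, so the species is Tl-210.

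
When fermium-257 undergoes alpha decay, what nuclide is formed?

Alpha decay: mass number changes by -4, atomic number by -2.
A: 257 − 4 = 253; Z: 100 − 2 = 98.
Z = 98 is californium, so the daughter is californium-253.

Cf-253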